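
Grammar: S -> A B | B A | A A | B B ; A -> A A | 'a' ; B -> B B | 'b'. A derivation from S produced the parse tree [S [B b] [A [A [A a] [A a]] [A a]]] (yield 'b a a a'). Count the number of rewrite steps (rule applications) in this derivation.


Every bracketed nonterminal node [X ...] in the tree is produced by exactly one rule application.
Reading the tree off as a leftmost derivation:
  Step 1: S  =>  B A   (applied S -> B A)
  Step 2: B A  =>  b A   (applied B -> b)
  Step 3: b A  =>  b A A   (applied A -> A A)
  Step 4: b A A  =>  b A A A   (applied A -> A A)
  Step 5: b A A A  =>  b a A A   (applied A -> a)
  Step 6: b a A A  =>  b a a A   (applied A -> a)
  Step 7: b a a A  =>  b a a a   (applied A -> a)
Final yield: b a a a
Total rewrite steps: 7

7


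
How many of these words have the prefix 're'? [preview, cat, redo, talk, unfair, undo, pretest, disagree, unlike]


Checking each word for prefix 're':
  'preview' -> no (count: 0)
  'cat' -> no (count: 0)
  'redo' -> YES, starts with 're' (count: 1)
  'talk' -> no (count: 1)
  'unfair' -> no (count: 1)
  'undo' -> no (count: 1)
  'pretest' -> no (count: 1)
  'disagree' -> no (count: 1)
  'unlike' -> no (count: 1)
Total with prefix 're': 1

1


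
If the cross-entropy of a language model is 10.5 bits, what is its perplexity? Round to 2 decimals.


Perplexity formula: PP = 2^H
H = 10.5
PP = 2^10.5
Decompose: 2^10.5 = 2^10 * 2^0.5 = 2^10 * sqrt(2)
2^10 = 1024, sqrt(2) ~ 1.4142136
PP ~ 1024 * 1.4142136 = 1448.1547264
Rounded to 2 decimals: 1448.15

1448.15


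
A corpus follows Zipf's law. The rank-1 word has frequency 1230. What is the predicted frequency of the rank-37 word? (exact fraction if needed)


Zipf's law: freq(rank) = f1 / rank
f1 = 1230, rank = 37
freq = 1230 / 37
GCD(1230, 37) = 1
Simplified: 1230/37

1230/37


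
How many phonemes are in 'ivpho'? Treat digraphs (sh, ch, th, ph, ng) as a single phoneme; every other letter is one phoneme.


Parsing 'ivpho' greedily, digraphs first:
  'i' -> vowel phoneme (phonemes so far: 1)
  'v' -> consonant phoneme (phonemes so far: 2)
  'ph' -> digraph (1 consonant phoneme) (phonemes so far: 3)
  'o' -> vowel phoneme (phonemes so far: 4)
Total phonemes: 4

4


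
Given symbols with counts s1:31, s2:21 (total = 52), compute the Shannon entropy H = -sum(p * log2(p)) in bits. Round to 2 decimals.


Computing entropy H = -sum(p_i * log2(p_i)):
  s1: p = 31/52 = 0.5962, -p*log2(p) = 0.4449
  s2: p = 21/52 = 0.4038, -p*log2(p) = 0.5283
H = sum of terms = 0.9732
Rounded to 2 decimals: 0.97

0.97


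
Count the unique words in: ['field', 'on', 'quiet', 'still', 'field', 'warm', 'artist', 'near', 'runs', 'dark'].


Listing all tokens and tracking unique types:
  Token 1: 'field' -> NEW (unique so far: 1)
  Token 2: 'on' -> NEW (unique so far: 2)
  Token 3: 'quiet' -> NEW (unique so far: 3)
  Token 4: 'still' -> NEW (unique so far: 4)
  Token 5: 'field' -> duplicate (unique so far: 4)
  Token 6: 'warm' -> NEW (unique so far: 5)
  Token 7: 'artist' -> NEW (unique so far: 6)
  Token 8: 'near' -> NEW (unique so far: 7)
  Token 9: 'runs' -> NEW (unique so far: 8)
  Token 10: 'dark' -> NEW (unique so far: 9)
Unique types: ('artist', 'dark', 'field', 'near', 'on', 'quiet', 'runs', 'still', 'warm')
Vocabulary size: 9

9


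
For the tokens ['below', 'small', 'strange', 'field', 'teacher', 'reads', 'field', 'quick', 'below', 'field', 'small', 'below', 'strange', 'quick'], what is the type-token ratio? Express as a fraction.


Tokens: 14
Unique types: ('below', 'field', 'quick', 'reads', 'small', 'strange', 'teacher') = 7
TTR = 7/14
Simplify: divide both by 7 -> 1/2
TTR = 1/2

1/2


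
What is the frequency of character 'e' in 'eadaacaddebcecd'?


Scanning 'eadaacaddebcecd' for 'e':
  Position 0: 'e' -> MATCH (count: 1)
  Position 9: 'e' -> MATCH (count: 2)
  Position 12: 'e' -> MATCH (count: 3)
Total occurrences of 'e': 3

3


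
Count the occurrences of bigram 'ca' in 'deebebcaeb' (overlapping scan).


Scanning 'deebebcaeb' for bigram 'ca':
  Position 0: 'de' -> no
  Position 1: 'ee' -> no
  Position 2: 'eb' -> no
  Position 3: 'be' -> no
  Position 4: 'eb' -> no
  Position 5: 'bc' -> no
  Position 6: 'ca' -> MATCH
  Position 7: 'ae' -> no
  Position 8: 'eb' -> no
Total matches: 1

1


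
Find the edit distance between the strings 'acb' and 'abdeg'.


Building DP table for s1='acb' (len 3) and s2='abdeg' (len 5):
       a  b  d  e  g
    0  1  2  3  4  5
  a 1  0  1  2  3  4
  c 2  1  1  2  3  4
  b 3  2  1  2  3  4
Edit distance = dp[3][5] = 4

4


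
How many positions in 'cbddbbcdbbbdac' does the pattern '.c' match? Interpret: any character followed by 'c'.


Pattern: .c means any character followed by 'c'.
Scanning 'cbddbbcdbbbdac' position-by-position:
  Pos 0: window 'cb' -> no
  Pos 1: window 'bd' -> no
  Pos 2: window 'dd' -> no
  Pos 3: window 'db' -> no
  Pos 4: window 'bb' -> no
  Pos 5: window 'bc' -> MATCH
  Pos 6: window 'cd' -> no
  Pos 7: window 'db' -> no
  Pos 8: window 'bb' -> no
  Pos 9: window 'bb' -> no
  Pos 10: window 'bd' -> no
  Pos 11: window 'da' -> no
  Pos 12: window 'ac' -> MATCH
  Pos 13: window 'c' -> no
Total matches: 2

2


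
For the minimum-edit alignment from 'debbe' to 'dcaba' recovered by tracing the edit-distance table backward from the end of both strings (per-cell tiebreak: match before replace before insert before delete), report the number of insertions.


Edit distance = 3. Backtracking from cell (5, 5) with preference match > replace > insert > delete,
then listing the resulting alignment 'debbe' -> 'dcaba' left to right:
  Step 1: keep 'd'
  Step 2: replace e->c
  Step 3: replace b->a
  Step 4: keep 'b'
  Step 5: replace e->a
Total insertions: 0

0


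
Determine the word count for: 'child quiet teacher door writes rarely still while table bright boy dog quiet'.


Counting words by splitting on spaces:
  Word 1: 'child'
  Word 2: 'quiet'
  Word 3: 'teacher'
  Word 4: 'door'
  Word 5: 'writes'
  Word 6: 'rarely'
  Word 7: 'still'
  Word 8: 'while'
  Word 9: 'table'
  Word 10: 'bright'
  Word 11: 'boy'
  Word 12: 'dog'
  Word 13: 'quiet'
Total words: 13

13


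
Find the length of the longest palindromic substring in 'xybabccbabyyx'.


Scanning 'xybabccbabyyx' for palindromic substrings.
Substring at positions 1-10: 'ybabccbaby'.
Check: reverse('ybabccbaby') = 'ybabccbaby' -> palindrome confirmed.
Neighbouring characters ('x' / 'y') break symmetry, so it cannot extend further.
No longer palindromic substring exists; longest length = 10

10


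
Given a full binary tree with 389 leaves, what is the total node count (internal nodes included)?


Leaf nodes (terminals): 389
Internal nodes = n - 1 = 389 - 1 = 388
Total = leaves + internal = 389 + 388 = 777

777


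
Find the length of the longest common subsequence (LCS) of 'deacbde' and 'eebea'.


DP table for LCS of 'deacbde' and 'eebea':
       e  e  b  e  a
    0  0  0  0  0  0
  d 0  0  0  0  0  0
  e 0  1  1  1  1  1
  a 0  1  1  1  1  2
  c 0  1  1  1  1  2
  b 0  1  1  2  2  2
  d 0  1  1  2  2  2
  e 0  1  2  2  3  3
LCS: 'ebe'
LCS length = 3

3


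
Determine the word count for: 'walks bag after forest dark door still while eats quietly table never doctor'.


Counting words by splitting on spaces:
  Word 1: 'walks'
  Word 2: 'bag'
  Word 3: 'after'
  Word 4: 'forest'
  Word 5: 'dark'
  Word 6: 'door'
  Word 7: 'still'
  Word 8: 'while'
  Word 9: 'eats'
  Word 10: 'quietly'
  Word 11: 'table'
  Word 12: 'never'
  Word 13: 'doctor'
Total words: 13

13


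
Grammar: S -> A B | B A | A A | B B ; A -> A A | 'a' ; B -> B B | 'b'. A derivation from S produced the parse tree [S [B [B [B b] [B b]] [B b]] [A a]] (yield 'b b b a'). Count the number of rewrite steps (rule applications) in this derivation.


Every bracketed nonterminal node [X ...] in the tree is produced by exactly one rule application.
Reading the tree off as a leftmost derivation:
  Step 1: S  =>  B A   (applied S -> B A)
  Step 2: B A  =>  B B A   (applied B -> B B)
  Step 3: B B A  =>  B B B A   (applied B -> B B)
  Step 4: B B B A  =>  b B B A   (applied B -> b)
  Step 5: b B B A  =>  b b B A   (applied B -> b)
  Step 6: b b B A  =>  b b b A   (applied B -> b)
  Step 7: b b b A  =>  b b b a   (applied A -> a)
Final yield: b b b a
Total rewrite steps: 7

7


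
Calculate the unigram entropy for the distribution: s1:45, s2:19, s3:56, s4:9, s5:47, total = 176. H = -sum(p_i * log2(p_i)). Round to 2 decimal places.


Computing entropy H = -sum(p_i * log2(p_i)):
  s1: p = 45/176 = 0.2557, -p*log2(p) = 0.5031
  s2: p = 19/176 = 0.1080, -p*log2(p) = 0.3467
  s3: p = 56/176 = 0.3182, -p*log2(p) = 0.5257
  s4: p = 9/176 = 0.0511, -p*log2(p) = 0.2193
  s5: p = 47/176 = 0.2670, -p*log2(p) = 0.5087
H = sum of terms = 2.1035
Rounded to 2 decimals: 2.10

2.10


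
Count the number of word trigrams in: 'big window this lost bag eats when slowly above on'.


Word trigrams from [10] words:
  Trigram 1: (big window this)
  Trigram 2: (window this lost)
  Trigram 3: (this lost bag)
  Trigram 4: (lost bag eats)
  Trigram 5: (bag eats when)
  Trigram 6: (eats when slowly)
  Trigram 7: (when slowly above)
  Trigram 8: (slowly above on)
Total word trigrams: 10 - 2 = 8

8


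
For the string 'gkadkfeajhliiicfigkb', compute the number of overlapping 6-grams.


String 'gkadkfeajhliiicfigkb' has length L = 20.
Number of overlapping n-grams = L - n + 1
Substituting: 20 - 6 + 1 = 15

15


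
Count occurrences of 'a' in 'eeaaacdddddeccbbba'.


Scanning 'eeaaacdddddeccbbba' for 'a':
  Position 2: 'a' -> MATCH (count: 1)
  Position 3: 'a' -> MATCH (count: 2)
  Position 4: 'a' -> MATCH (count: 3)
  Position 17: 'a' -> MATCH (count: 4)
Total occurrences of 'a': 4

4


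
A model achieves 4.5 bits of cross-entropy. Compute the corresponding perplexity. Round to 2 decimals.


Perplexity formula: PP = 2^H
H = 4.5
PP = 2^4.5
Decompose: 2^4.5 = 2^4 * 2^0.5 = 2^4 * sqrt(2)
2^4 = 16, sqrt(2) ~ 1.4142136
PP ~ 16 * 1.4142136 = 22.6274176
Rounded to 2 decimals: 22.63

22.63


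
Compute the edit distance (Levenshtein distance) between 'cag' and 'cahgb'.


Building DP table for s1='cag' (len 3) and s2='cahgb' (len 5):
       c  a  h  g  b
    0  1  2  3  4  5
  c 1  0  1  2  3  4
  a 2  1  0  1  2  3
  g 3  2  1  1  1  2
Edit distance = dp[3][5] = 2

2


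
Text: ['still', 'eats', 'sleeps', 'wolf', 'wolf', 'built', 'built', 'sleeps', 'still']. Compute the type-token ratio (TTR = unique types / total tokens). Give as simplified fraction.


Tokens: 9
Unique types: ('built', 'eats', 'sleeps', 'still', 'wolf') = 5
TTR = 5/9
Already in lowest terms.

5/9


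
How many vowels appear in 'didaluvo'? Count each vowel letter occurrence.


Scanning each character of 'didaluvo':
  Position 1: 'd' -> consonant (running count: 0)
  Position 2: 'i' -> vowel (running count: 1)
  Position 3: 'd' -> consonant (running count: 1)
  Position 4: 'a' -> vowel (running count: 2)
  Position 5: 'l' -> consonant (running count: 2)
  Position 6: 'u' -> vowel (running count: 3)
  Position 7: 'v' -> consonant (running count: 3)
  Position 8: 'o' -> vowel (running count: 4)
Total vowels: 4

4


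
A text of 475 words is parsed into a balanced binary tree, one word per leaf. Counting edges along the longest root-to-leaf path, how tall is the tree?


In a balanced binary tree with n leaves the deepest leaf is ceil(log2(n)) edges below the root.
log2(475) = 8.8918
ceil(8.8918) = 9
height (edges) = 9

9


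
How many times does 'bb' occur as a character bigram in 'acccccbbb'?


Scanning 'acccccbbb' for bigram 'bb':
  Position 0: 'ac' -> no
  Position 1: 'cc' -> no
  Position 2: 'cc' -> no
  Position 3: 'cc' -> no
  Position 4: 'cc' -> no
  Position 5: 'cb' -> no
  Position 6: 'bb' -> MATCH
  Position 7: 'bb' -> MATCH
Total matches: 2

2


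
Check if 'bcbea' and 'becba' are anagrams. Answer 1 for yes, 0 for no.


Sort characters of 'bcbea': 'abbce'
Sort characters of 'becba': 'abbce'
Sorted forms match -> they ARE anagrams
Result: 1

1


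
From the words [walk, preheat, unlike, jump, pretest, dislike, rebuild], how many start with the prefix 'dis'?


Checking each word for prefix 'dis':
  'walk' -> no (count: 0)
  'preheat' -> no (count: 0)
  'unlike' -> no (count: 0)
  'jump' -> no (count: 0)
  'pretest' -> no (count: 0)
  'dislike' -> YES, starts with 'dis' (count: 1)
  'rebuild' -> no (count: 1)
Total with prefix 'dis': 1

1


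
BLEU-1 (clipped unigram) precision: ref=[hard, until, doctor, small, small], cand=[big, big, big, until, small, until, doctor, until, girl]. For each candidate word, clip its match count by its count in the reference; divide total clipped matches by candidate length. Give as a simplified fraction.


Reference word counts: {'doctor': 1, 'hard': 1, 'small': 2, 'until': 1}
Checking each candidate word (with clipping):
  'big' -> not in reference -> no match (matches: 0)
  'big' -> not in reference -> no match (matches: 0)
  'big' -> not in reference -> no match (matches: 0)
  'until' -> in reference (ref count 1, used 1/1) -> match (matches: 1)
  'small' -> in reference (ref count 2, used 1/2) -> match (matches: 2)
  'until' -> ref count 1 already used up (1/1) -> clipped, no match (matches: 2)
  'doctor' -> in reference (ref count 1, used 1/1) -> match (matches: 3)
  'until' -> ref count 1 already used up (1/1) -> clipped, no match (matches: 3)
  'girl' -> not in reference -> no match (matches: 3)
Clipped matches: 3, Candidate length: 9
Precision = 3/9 = 1/3

1/3


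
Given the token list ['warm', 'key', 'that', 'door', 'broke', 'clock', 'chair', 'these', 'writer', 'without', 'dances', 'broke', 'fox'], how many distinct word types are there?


Listing all tokens and tracking unique types:
  Token 1: 'warm' -> NEW (unique so far: 1)
  Token 2: 'key' -> NEW (unique so far: 2)
  Token 3: 'that' -> NEW (unique so far: 3)
  Token 4: 'door' -> NEW (unique so far: 4)
  Token 5: 'broke' -> NEW (unique so far: 5)
  Token 6: 'clock' -> NEW (unique so far: 6)
  Token 7: 'chair' -> NEW (unique so far: 7)
  Token 8: 'these' -> NEW (unique so far: 8)
  Token 9: 'writer' -> NEW (unique so far: 9)
  Token 10: 'without' -> NEW (unique so far: 10)
  Token 11: 'dances' -> NEW (unique so far: 11)
  Token 12: 'broke' -> duplicate (unique so far: 11)
  Token 13: 'fox' -> NEW (unique so far: 12)
Unique types: ('broke', 'chair', 'clock', 'dances', 'door', 'fox', 'key', 'that', 'these', 'warm', 'without', 'writer')
Vocabulary size: 12

12


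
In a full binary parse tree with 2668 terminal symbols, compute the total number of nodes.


Leaf nodes (terminals): 2668
Internal nodes = n - 1 = 2668 - 1 = 2667
Total = leaves + internal = 2668 + 2667 = 5335

5335


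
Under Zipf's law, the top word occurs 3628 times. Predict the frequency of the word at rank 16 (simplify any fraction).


Zipf's law: freq(rank) = f1 / rank
f1 = 3628, rank = 16
freq = 3628 / 16
GCD(3628, 16) = 4
Simplified: 907/4

907/4


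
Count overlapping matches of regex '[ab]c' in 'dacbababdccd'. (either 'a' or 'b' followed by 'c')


Pattern: [ab]c means either 'a' or 'b' followed by 'c'.
Scanning 'dacbababdccd' position-by-position:
  Pos 0: window 'da' -> no
  Pos 1: window 'ac' -> MATCH
  Pos 2: window 'cb' -> no
  Pos 3: window 'ba' -> no
  Pos 4: window 'ab' -> no
  Pos 5: window 'ba' -> no
  Pos 6: window 'ab' -> no
  Pos 7: window 'bd' -> no
  Pos 8: window 'dc' -> no
  Pos 9: window 'cc' -> no
  Pos 10: window 'cd' -> no
  Pos 11: window 'd' -> no
Total matches: 1

1


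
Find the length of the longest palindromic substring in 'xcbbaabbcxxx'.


Scanning 'xcbbaabbcxxx' for palindromic substrings.
Substring at positions 0-9: 'xcbbaabbcx'.
Check: reverse('xcbbaabbcx') = 'xcbbaabbcx' -> palindrome confirmed.
Neighbouring characters ('-' / 'x') break symmetry, so it cannot extend further.
No longer palindromic substring exists; longest length = 10

10


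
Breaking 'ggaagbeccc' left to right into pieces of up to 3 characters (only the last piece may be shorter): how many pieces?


'ggaagbeccc' has 10 characters.
Chunking with max size 3:
  Chunk 1: 'gga' (positions 0-2)
  Chunk 2: 'agb' (positions 3-5)
  Chunk 3: 'ecc' (positions 6-8)
  Chunk 4: 'c' (positions 9-9)
Total chunks: ceil(10 / 3) = 4

4


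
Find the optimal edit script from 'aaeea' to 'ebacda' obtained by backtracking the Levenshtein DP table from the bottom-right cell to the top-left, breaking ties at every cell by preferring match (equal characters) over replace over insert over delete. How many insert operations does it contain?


Edit distance = 4. Backtracking from cell (5, 6) with preference match > replace > insert > delete,
then listing the resulting alignment 'aaeea' -> 'ebacda' left to right:
  Step 1: insert 'e' [insertion #1]
  Step 2: replace a->b
  Step 3: keep 'a'
  Step 4: replace e->c
  Step 5: replace e->d
  Step 6: keep 'a'
Total insertions: 1

1


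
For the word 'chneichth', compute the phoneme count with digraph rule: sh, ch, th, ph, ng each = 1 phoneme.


Parsing 'chneichth' greedily, digraphs first:
  'ch' -> digraph (1 consonant phoneme) (phonemes so far: 1)
  'n' -> consonant phoneme (phonemes so far: 2)
  'e' -> vowel phoneme (phonemes so far: 3)
  'i' -> vowel phoneme (phonemes so far: 4)
  'ch' -> digraph (1 consonant phoneme) (phonemes so far: 5)
  'th' -> digraph (1 consonant phoneme) (phonemes so far: 6)
Total phonemes: 6

6


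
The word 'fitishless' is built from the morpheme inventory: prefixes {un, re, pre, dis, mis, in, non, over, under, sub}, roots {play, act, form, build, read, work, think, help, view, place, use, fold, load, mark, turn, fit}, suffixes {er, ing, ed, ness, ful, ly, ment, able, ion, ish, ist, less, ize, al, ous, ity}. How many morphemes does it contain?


Segmenting 'fitishless' against the inventory:
  'fit' -> root (morpheme 1)
  'ish' -> suffix (morpheme 2)
  'less' -> suffix (morpheme 3)
Total morphemes: 3

3


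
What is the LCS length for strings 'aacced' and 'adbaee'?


DP table for LCS of 'aacced' and 'adbaee':
       a  d  b  a  e  e
    0  0  0  0  0  0  0
  a 0  1  1  1  1  1  1
  a 0  1  1  1  2  2  2
  c 0  1  1  1  2  2  2
  c 0  1  1  1  2  2  2
  e 0  1  1  1  2  3  3
  d 0  1  2  2  2  3  3
LCS: 'aae'
LCS length = 3

3


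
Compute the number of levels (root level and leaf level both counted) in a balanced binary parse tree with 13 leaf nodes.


In a balanced binary tree with n leaves the deepest leaf is ceil(log2(n)) edges below the root,
so counting node levels inclusive of root and leaves gives ceil(log2(n)) + 1 levels.
log2(13) = 3.7004
ceil(3.7004) = 4
levels = 4 + 1 = 5

5


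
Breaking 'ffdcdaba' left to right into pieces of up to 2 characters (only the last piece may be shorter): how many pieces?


'ffdcdaba' has 8 characters.
Chunking with max size 2:
  Chunk 1: 'ff' (positions 0-1)
  Chunk 2: 'dc' (positions 2-3)
  Chunk 3: 'da' (positions 4-5)
  Chunk 4: 'ba' (positions 6-7)
Total chunks: ceil(8 / 2) = 4

4


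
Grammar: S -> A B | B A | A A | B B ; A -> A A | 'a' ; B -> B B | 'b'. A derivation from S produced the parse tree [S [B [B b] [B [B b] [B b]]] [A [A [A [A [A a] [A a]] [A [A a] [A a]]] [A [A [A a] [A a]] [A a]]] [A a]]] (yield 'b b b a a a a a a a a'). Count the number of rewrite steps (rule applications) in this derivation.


Every bracketed nonterminal node [X ...] in the tree is produced by exactly one rule application.
Reading the tree off as a leftmost derivation:
  Step 1: S  =>  B A   (applied S -> B A)
  Step 2: B A  =>  B B A   (applied B -> B B)
  Step 3: B B A  =>  b B A   (applied B -> b)
  Step 4: b B A  =>  b B B A   (applied B -> B B)
  Step 5: b B B A  =>  b b B A   (applied B -> b)
  Step 6: b b B A  =>  b b b A   (applied B -> b)
  Step 7: b b b A  =>  b b b A A   (applied A -> A A)
  Step 8: b b b A A  =>  b b b A A A   (applied A -> A A)
  Step 9: b b b A A A  =>  b b b A A A A   (applied A -> A A)
  Step 10: b b b A A A A  =>  b b b A A A A A   (applied A -> A A)
  Step 11: b b b A A A A A  =>  b b b a A A A A   (applied A -> a)
  Step 12: b b b a A A A A  =>  b b b a a A A A   (applied A -> a)
  Step 13: b b b a a A A A  =>  b b b a a A A A A   (applied A -> A A)
  Step 14: b b b a a A A A A  =>  b b b a a a A A A   (applied A -> a)
  Step 15: b b b a a a A A A  =>  b b b a a a a A A   (applied A -> a)
  Step 16: b b b a a a a A A  =>  b b b a a a a A A A   (applied A -> A A)
  Step 17: b b b a a a a A A A  =>  b b b a a a a A A A A   (applied A -> A A)
  Step 18: b b b a a a a A A A A  =>  b b b a a a a a A A A   (applied A -> a)
  Step 19: b b b a a a a a A A A  =>  b b b a a a a a a A A   (applied A -> a)
  Step 20: b b b a a a a a a A A  =>  b b b a a a a a a a A   (applied A -> a)
  Step 21: b b b a a a a a a a A  =>  b b b a a a a a a a a   (applied A -> a)
Final yield: b b b a a a a a a a a
Total rewrite steps: 21

21


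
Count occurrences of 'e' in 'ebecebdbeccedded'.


Scanning 'ebecebdbeccedded' for 'e':
  Position 0: 'e' -> MATCH (count: 1)
  Position 2: 'e' -> MATCH (count: 2)
  Position 4: 'e' -> MATCH (count: 3)
  Position 8: 'e' -> MATCH (count: 4)
  Position 11: 'e' -> MATCH (count: 5)
  Position 14: 'e' -> MATCH (count: 6)
Total occurrences of 'e': 6

6


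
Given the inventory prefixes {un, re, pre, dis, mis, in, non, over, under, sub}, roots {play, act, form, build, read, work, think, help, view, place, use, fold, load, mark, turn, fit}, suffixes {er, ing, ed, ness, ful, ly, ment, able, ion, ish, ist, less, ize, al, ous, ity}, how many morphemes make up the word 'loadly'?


Segmenting 'loadly' against the inventory:
  'load' -> root (morpheme 1)
  'ly' -> suffix (morpheme 2)
Total morphemes: 2

2


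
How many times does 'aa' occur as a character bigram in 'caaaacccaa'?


Scanning 'caaaacccaa' for bigram 'aa':
  Position 0: 'ca' -> no
  Position 1: 'aa' -> MATCH
  Position 2: 'aa' -> MATCH
  Position 3: 'aa' -> MATCH
  Position 4: 'ac' -> no
  Position 5: 'cc' -> no
  Position 6: 'cc' -> no
  Position 7: 'ca' -> no
  Position 8: 'aa' -> MATCH
Total matches: 4

4


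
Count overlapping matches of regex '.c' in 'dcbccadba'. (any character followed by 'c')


Pattern: .c means any character followed by 'c'.
Scanning 'dcbccadba' position-by-position:
  Pos 0: window 'dc' -> MATCH
  Pos 1: window 'cb' -> no
  Pos 2: window 'bc' -> MATCH
  Pos 3: window 'cc' -> MATCH
  Pos 4: window 'ca' -> no
  Pos 5: window 'ad' -> no
  Pos 6: window 'db' -> no
  Pos 7: window 'ba' -> no
  Pos 8: window 'a' -> no
Total matches: 3

3


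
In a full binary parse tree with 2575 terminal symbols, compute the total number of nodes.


Leaf nodes (terminals): 2575
Internal nodes = n - 1 = 2575 - 1 = 2574
Total = leaves + internal = 2575 + 2574 = 5149

5149


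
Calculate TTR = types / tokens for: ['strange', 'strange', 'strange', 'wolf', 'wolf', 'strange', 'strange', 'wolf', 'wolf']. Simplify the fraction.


Tokens: 9
Unique types: ('strange', 'wolf') = 2
TTR = 2/9
Already in lowest terms.

2/9


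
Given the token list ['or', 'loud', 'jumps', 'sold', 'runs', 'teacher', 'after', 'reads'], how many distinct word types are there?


Listing all tokens and tracking unique types:
  Token 1: 'or' -> NEW (unique so far: 1)
  Token 2: 'loud' -> NEW (unique so far: 2)
  Token 3: 'jumps' -> NEW (unique so far: 3)
  Token 4: 'sold' -> NEW (unique so far: 4)
  Token 5: 'runs' -> NEW (unique so far: 5)
  Token 6: 'teacher' -> NEW (unique so far: 6)
  Token 7: 'after' -> NEW (unique so far: 7)
  Token 8: 'reads' -> NEW (unique so far: 8)
Unique types: ('after', 'jumps', 'loud', 'or', 'reads', 'runs', 'sold', 'teacher')
Vocabulary size: 8

8


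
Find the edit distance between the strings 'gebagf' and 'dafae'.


Building DP table for s1='gebagf' (len 6) and s2='dafae' (len 5):
       d  a  f  a  e
    0  1  2  3  4  5
  g 1  1  2  3  4  5
  e 2  2  2  3  4  4
  b 3  3  3  3  4  5
  a 4  4  3  4  3  4
  g 5  5  4  4  4  4
  f 6  6  5  4  5  5
Edit distance = dp[6][5] = 5

5


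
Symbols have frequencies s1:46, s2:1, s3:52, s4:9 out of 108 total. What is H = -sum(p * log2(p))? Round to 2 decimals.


Computing entropy H = -sum(p_i * log2(p_i)):
  s1: p = 46/108 = 0.4259, -p*log2(p) = 0.5245
  s2: p = 1/108 = 0.0093, -p*log2(p) = 0.0625
  s3: p = 52/108 = 0.4815, -p*log2(p) = 0.5077
  s4: p = 9/108 = 0.0833, -p*log2(p) = 0.2987
H = sum of terms = 1.3934
Rounded to 2 decimals: 1.39

1.39


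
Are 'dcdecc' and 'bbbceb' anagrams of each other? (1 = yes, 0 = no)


Sort characters of 'dcdecc': 'cccdde'
Sort characters of 'bbbceb': 'bbbbce'
Sorted forms differ -> they are NOT anagrams
Result: 0

0


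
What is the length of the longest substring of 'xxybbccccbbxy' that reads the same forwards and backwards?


Scanning 'xxybbccccbbxy' for palindromic substrings.
Substring at positions 3-10: 'bbccccbb'.
Check: reverse('bbccccbb') = 'bbccccbb' -> palindrome confirmed.
Neighbouring characters ('y' / 'x') break symmetry, so it cannot extend further.
No longer palindromic substring exists; longest length = 8

8


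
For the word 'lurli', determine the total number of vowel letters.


Scanning each character of 'lurli':
  Position 1: 'l' -> consonant (running count: 0)
  Position 2: 'u' -> vowel (running count: 1)
  Position 3: 'r' -> consonant (running count: 1)
  Position 4: 'l' -> consonant (running count: 1)
  Position 5: 'i' -> vowel (running count: 2)
Total vowels: 2

2


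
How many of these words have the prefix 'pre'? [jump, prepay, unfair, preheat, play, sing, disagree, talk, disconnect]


Checking each word for prefix 'pre':
  'jump' -> no (count: 0)
  'prepay' -> YES, starts with 'pre' (count: 1)
  'unfair' -> no (count: 1)
  'preheat' -> YES, starts with 'pre' (count: 2)
  'play' -> no (count: 2)
  'sing' -> no (count: 2)
  'disagree' -> no (count: 2)
  'talk' -> no (count: 2)
  'disconnect' -> no (count: 2)
Total with prefix 'pre': 2

2


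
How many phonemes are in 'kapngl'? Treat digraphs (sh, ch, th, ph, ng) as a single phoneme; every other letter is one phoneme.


Parsing 'kapngl' greedily, digraphs first:
  'k' -> consonant phoneme (phonemes so far: 1)
  'a' -> vowel phoneme (phonemes so far: 2)
  'p' -> consonant phoneme (phonemes so far: 3)
  'ng' -> digraph (1 consonant phoneme) (phonemes so far: 4)
  'l' -> consonant phoneme (phonemes so far: 5)
Total phonemes: 5

5


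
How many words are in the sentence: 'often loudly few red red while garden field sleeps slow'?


Counting words by splitting on spaces:
  Word 1: 'often'
  Word 2: 'loudly'
  Word 3: 'few'
  Word 4: 'red'
  Word 5: 'red'
  Word 6: 'while'
  Word 7: 'garden'
  Word 8: 'field'
  Word 9: 'sleeps'
  Word 10: 'slow'
Total words: 10

10


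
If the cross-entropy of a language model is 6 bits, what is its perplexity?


Perplexity formula: PP = 2^H
H = 6
PP = 2^6
Steps: 2^1 = 2, 2^2 = 4, 2^3 = 8, 2^4 = 16, 2^5 = 32, 2^6 = 64
PP = 64

64


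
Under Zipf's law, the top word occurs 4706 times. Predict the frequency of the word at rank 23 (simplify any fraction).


Zipf's law: freq(rank) = f1 / rank
f1 = 4706, rank = 23
freq = 4706 / 23
GCD(4706, 23) = 1
Simplified: 4706/23

4706/23


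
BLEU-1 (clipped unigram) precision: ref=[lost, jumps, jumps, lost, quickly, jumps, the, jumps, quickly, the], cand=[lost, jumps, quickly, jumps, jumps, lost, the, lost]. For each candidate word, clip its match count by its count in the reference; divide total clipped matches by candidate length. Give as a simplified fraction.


Reference word counts: {'jumps': 4, 'lost': 2, 'quickly': 2, 'the': 2}
Checking each candidate word (with clipping):
  'lost' -> in reference (ref count 2, used 1/2) -> match (matches: 1)
  'jumps' -> in reference (ref count 4, used 1/4) -> match (matches: 2)
  'quickly' -> in reference (ref count 2, used 1/2) -> match (matches: 3)
  'jumps' -> in reference (ref count 4, used 2/4) -> match (matches: 4)
  'jumps' -> in reference (ref count 4, used 3/4) -> match (matches: 5)
  'lost' -> in reference (ref count 2, used 2/2) -> match (matches: 6)
  'the' -> in reference (ref count 2, used 1/2) -> match (matches: 7)
  'lost' -> ref count 2 already used up (2/2) -> clipped, no match (matches: 7)
Clipped matches: 7, Candidate length: 8
Precision = 7/8

7/8


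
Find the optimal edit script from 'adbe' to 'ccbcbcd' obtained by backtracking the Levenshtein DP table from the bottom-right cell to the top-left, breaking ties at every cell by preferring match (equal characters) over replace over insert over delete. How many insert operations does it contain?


Edit distance = 6. Backtracking from cell (4, 7) with preference match > replace > insert > delete,
then listing the resulting alignment 'adbe' -> 'ccbcbcd' left to right:
  Step 1: insert 'c' [insertion #1]
  Step 2: insert 'c' [insertion #2]
  Step 3: replace a->b
  Step 4: replace d->c
  Step 5: keep 'b'
  Step 6: insert 'c' [insertion #3]
  Step 7: replace e->d
Total insertions: 3

3


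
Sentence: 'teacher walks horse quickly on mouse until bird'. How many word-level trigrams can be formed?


Word trigrams from [8] words:
  Trigram 1: (teacher walks horse)
  Trigram 2: (walks horse quickly)
  Trigram 3: (horse quickly on)
  Trigram 4: (quickly on mouse)
  Trigram 5: (on mouse until)
  Trigram 6: (mouse until bird)
Total word trigrams: 8 - 2 = 6

6


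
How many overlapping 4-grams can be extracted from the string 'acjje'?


String 'acjje' has length L = 5.
Number of overlapping n-grams = L - n + 1
Substituting: 5 - 4 + 1 = 2

2


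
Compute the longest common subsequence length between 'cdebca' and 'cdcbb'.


DP table for LCS of 'cdebca' and 'cdcbb':
       c  d  c  b  b
    0  0  0  0  0  0
  c 0  1  1  1  1  1
  d 0  1  2  2  2  2
  e 0  1  2  2  2  2
  b 0  1  2  2  3  3
  c 0  1  2  3  3  3
  a 0  1  2  3  3  3
LCS: 'cdb'
LCS length = 3

3


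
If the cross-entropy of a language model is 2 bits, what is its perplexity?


Perplexity formula: PP = 2^H
H = 2
PP = 2^2
Steps: 2^1 = 2, 2^2 = 4
PP = 4

4


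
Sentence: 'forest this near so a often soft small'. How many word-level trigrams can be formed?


Word trigrams from [8] words:
  Trigram 1: (forest this near)
  Trigram 2: (this near so)
  Trigram 3: (near so a)
  Trigram 4: (so a often)
  Trigram 5: (a often soft)
  Trigram 6: (often soft small)
Total word trigrams: 8 - 2 = 6

6


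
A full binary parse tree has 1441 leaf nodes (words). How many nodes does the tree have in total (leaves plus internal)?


Leaf nodes (terminals): 1441
Internal nodes = n - 1 = 1441 - 1 = 1440
Total = leaves + internal = 1441 + 1440 = 2881

2881


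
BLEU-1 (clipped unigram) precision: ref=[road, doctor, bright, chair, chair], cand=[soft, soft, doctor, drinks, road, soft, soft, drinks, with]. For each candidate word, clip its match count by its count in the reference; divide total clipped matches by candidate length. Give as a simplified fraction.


Reference word counts: {'bright': 1, 'chair': 2, 'doctor': 1, 'road': 1}
Checking each candidate word (with clipping):
  'soft' -> not in reference -> no match (matches: 0)
  'soft' -> not in reference -> no match (matches: 0)
  'doctor' -> in reference (ref count 1, used 1/1) -> match (matches: 1)
  'drinks' -> not in reference -> no match (matches: 1)
  'road' -> in reference (ref count 1, used 1/1) -> match (matches: 2)
  'soft' -> not in reference -> no match (matches: 2)
  'soft' -> not in reference -> no match (matches: 2)
  'drinks' -> not in reference -> no match (matches: 2)
  'with' -> not in reference -> no match (matches: 2)
Clipped matches: 2, Candidate length: 9
Precision = 2/9

2/9


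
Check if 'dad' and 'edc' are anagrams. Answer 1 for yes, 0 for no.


Sort characters of 'dad': 'add'
Sort characters of 'edc': 'cde'
Sorted forms differ -> they are NOT anagrams
Result: 0

0


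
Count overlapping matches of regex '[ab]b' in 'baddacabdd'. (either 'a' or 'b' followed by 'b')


Pattern: [ab]b means either 'a' or 'b' followed by 'b'.
Scanning 'baddacabdd' position-by-position:
  Pos 0: window 'ba' -> no
  Pos 1: window 'ad' -> no
  Pos 2: window 'dd' -> no
  Pos 3: window 'da' -> no
  Pos 4: window 'ac' -> no
  Pos 5: window 'ca' -> no
  Pos 6: window 'ab' -> MATCH
  Pos 7: window 'bd' -> no
  Pos 8: window 'dd' -> no
  Pos 9: window 'd' -> no
Total matches: 1

1


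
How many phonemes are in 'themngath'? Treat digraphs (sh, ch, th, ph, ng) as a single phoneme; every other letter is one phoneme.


Parsing 'themngath' greedily, digraphs first:
  'th' -> digraph (1 consonant phoneme) (phonemes so far: 1)
  'e' -> vowel phoneme (phonemes so far: 2)
  'm' -> consonant phoneme (phonemes so far: 3)
  'ng' -> digraph (1 consonant phoneme) (phonemes so far: 4)
  'a' -> vowel phoneme (phonemes so far: 5)
  'th' -> digraph (1 consonant phoneme) (phonemes so far: 6)
Total phonemes: 6

6


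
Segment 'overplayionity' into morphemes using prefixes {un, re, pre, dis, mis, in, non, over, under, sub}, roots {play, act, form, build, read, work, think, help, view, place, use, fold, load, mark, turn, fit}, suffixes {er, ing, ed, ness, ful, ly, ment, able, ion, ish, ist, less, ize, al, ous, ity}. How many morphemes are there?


Segmenting 'overplayionity' against the inventory:
  'over' -> prefix (morpheme 1)
  'play' -> root (morpheme 2)
  'ion' -> suffix (morpheme 3)
  'ity' -> suffix (morpheme 4)
Total morphemes: 4

4


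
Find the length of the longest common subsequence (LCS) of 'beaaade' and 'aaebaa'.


DP table for LCS of 'beaaade' and 'aaebaa':
       a  a  e  b  a  a
    0  0  0  0  0  0  0
  b 0  0  0  0  1  1  1
  e 0  0  0  1  1  1  1
  a 0  1  1  1  1  2  2
  a 0  1  2  2  2  2  3
  a 0  1  2  2  2  3  3
  d 0  1  2  2  2  3  3
  e 0  1  2  3  3  3  3
LCS: 'baa'
LCS length = 3

3


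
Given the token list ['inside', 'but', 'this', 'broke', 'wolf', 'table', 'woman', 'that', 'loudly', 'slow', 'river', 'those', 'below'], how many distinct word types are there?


Listing all tokens and tracking unique types:
  Token 1: 'inside' -> NEW (unique so far: 1)
  Token 2: 'but' -> NEW (unique so far: 2)
  Token 3: 'this' -> NEW (unique so far: 3)
  Token 4: 'broke' -> NEW (unique so far: 4)
  Token 5: 'wolf' -> NEW (unique so far: 5)
  Token 6: 'table' -> NEW (unique so far: 6)
  Token 7: 'woman' -> NEW (unique so far: 7)
  Token 8: 'that' -> NEW (unique so far: 8)
  Token 9: 'loudly' -> NEW (unique so far: 9)
  Token 10: 'slow' -> NEW (unique so far: 10)
  Token 11: 'river' -> NEW (unique so far: 11)
  Token 12: 'those' -> NEW (unique so far: 12)
  Token 13: 'below' -> NEW (unique so far: 13)
Unique types: ('below', 'broke', 'but', 'inside', 'loudly', 'river', 'slow', 'table', 'that', 'this', 'those', 'wolf', 'woman')
Vocabulary size: 13

13


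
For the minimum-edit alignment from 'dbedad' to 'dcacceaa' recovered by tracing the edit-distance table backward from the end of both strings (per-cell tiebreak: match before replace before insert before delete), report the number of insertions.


Edit distance = 6. Backtracking from cell (6, 8) with preference match > replace > insert > delete,
then listing the resulting alignment 'dbedad' -> 'dcacceaa' left to right:
  Step 1: keep 'd'
  Step 2: insert 'c' [insertion #1]
  Step 3: insert 'a' [insertion #2]
  Step 4: replace b->c
  Step 5: replace e->c
  Step 6: replace d->e
  Step 7: keep 'a'
  Step 8: replace d->a
Total insertions: 2

2


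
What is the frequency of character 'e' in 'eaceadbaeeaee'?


Scanning 'eaceadbaeeaee' for 'e':
  Position 0: 'e' -> MATCH (count: 1)
  Position 3: 'e' -> MATCH (count: 2)
  Position 8: 'e' -> MATCH (count: 3)
  Position 9: 'e' -> MATCH (count: 4)
  Position 11: 'e' -> MATCH (count: 5)
  Position 12: 'e' -> MATCH (count: 6)
Total occurrences of 'e': 6

6


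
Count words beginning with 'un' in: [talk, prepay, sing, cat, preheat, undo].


Checking each word for prefix 'un':
  'talk' -> no (count: 0)
  'prepay' -> no (count: 0)
  'sing' -> no (count: 0)
  'cat' -> no (count: 0)
  'preheat' -> no (count: 0)
  'undo' -> YES, starts with 'un' (count: 1)
Total with prefix 'un': 1

1


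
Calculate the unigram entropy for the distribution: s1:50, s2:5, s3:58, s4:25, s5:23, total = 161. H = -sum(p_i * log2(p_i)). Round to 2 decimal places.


Computing entropy H = -sum(p_i * log2(p_i)):
  s1: p = 50/161 = 0.3106, -p*log2(p) = 0.5239
  s2: p = 5/161 = 0.0311, -p*log2(p) = 0.1556
  s3: p = 58/161 = 0.3602, -p*log2(p) = 0.5306
  s4: p = 25/161 = 0.1553, -p*log2(p) = 0.4172
  s5: p = 23/161 = 0.1429, -p*log2(p) = 0.4011
H = sum of terms = 2.0284
Rounded to 2 decimals: 2.03

2.03


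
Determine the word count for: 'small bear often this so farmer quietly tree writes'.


Counting words by splitting on spaces:
  Word 1: 'small'
  Word 2: 'bear'
  Word 3: 'often'
  Word 4: 'this'
  Word 5: 'so'
  Word 6: 'farmer'
  Word 7: 'quietly'
  Word 8: 'tree'
  Word 9: 'writes'
Total words: 9

9


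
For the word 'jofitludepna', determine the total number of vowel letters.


Scanning each character of 'jofitludepna':
  Position 1: 'j' -> consonant (running count: 0)
  Position 2: 'o' -> vowel (running count: 1)
  Position 3: 'f' -> consonant (running count: 1)
  Position 4: 'i' -> vowel (running count: 2)
  Position 5: 't' -> consonant (running count: 2)
  Position 6: 'l' -> consonant (running count: 2)
  Position 7: 'u' -> vowel (running count: 3)
  Position 8: 'd' -> consonant (running count: 3)
  Position 9: 'e' -> vowel (running count: 4)
  Position 10: 'p' -> consonant (running count: 4)
  Position 11: 'n' -> consonant (running count: 4)
  Position 12: 'a' -> vowel (running count: 5)
Total vowels: 5

5


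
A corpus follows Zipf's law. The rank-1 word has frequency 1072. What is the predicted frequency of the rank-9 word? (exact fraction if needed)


Zipf's law: freq(rank) = f1 / rank
f1 = 1072, rank = 9
freq = 1072 / 9
GCD(1072, 9) = 1
Simplified: 1072/9

1072/9


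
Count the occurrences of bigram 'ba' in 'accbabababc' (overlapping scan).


Scanning 'accbabababc' for bigram 'ba':
  Position 0: 'ac' -> no
  Position 1: 'cc' -> no
  Position 2: 'cb' -> no
  Position 3: 'ba' -> MATCH
  Position 4: 'ab' -> no
  Position 5: 'ba' -> MATCH
  Position 6: 'ab' -> no
  Position 7: 'ba' -> MATCH
  Position 8: 'ab' -> no
  Position 9: 'bc' -> no
Total matches: 3

3


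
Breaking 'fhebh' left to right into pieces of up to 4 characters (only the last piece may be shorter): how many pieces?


'fhebh' has 5 characters.
Chunking with max size 4:
  Chunk 1: 'fheb' (positions 0-3)
  Chunk 2: 'h' (positions 4-4)
Total chunks: ceil(5 / 4) = 2

2


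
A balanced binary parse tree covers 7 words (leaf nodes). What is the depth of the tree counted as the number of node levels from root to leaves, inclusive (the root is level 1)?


In a balanced binary tree with n leaves the deepest leaf is ceil(log2(n)) edges below the root,
so counting node levels inclusive of root and leaves gives ceil(log2(n)) + 1 levels.
log2(7) = 2.8074
ceil(2.8074) = 3
levels = 3 + 1 = 4

4


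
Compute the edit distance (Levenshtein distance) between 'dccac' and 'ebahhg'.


Building DP table for s1='dccac' (len 5) and s2='ebahhg' (len 6):
       e  b  a  h  h  g
    0  1  2  3  4  5  6
  d 1  1  2  3  4  5  6
  c 2  2  2  3  4  5  6
  c 3  3  3  3  4  5  6
  a 4  4  4  3  4  5  6
  c 5  5  5  4  4  5  6
Edit distance = dp[5][6] = 6

6


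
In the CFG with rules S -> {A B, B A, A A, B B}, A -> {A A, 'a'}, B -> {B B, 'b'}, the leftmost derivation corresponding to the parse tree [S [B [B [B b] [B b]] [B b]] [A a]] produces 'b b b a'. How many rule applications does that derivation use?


Every bracketed nonterminal node [X ...] in the tree is produced by exactly one rule application.
Reading the tree off as a leftmost derivation:
  Step 1: S  =>  B A   (applied S -> B A)
  Step 2: B A  =>  B B A   (applied B -> B B)
  Step 3: B B A  =>  B B B A   (applied B -> B B)
  Step 4: B B B A  =>  b B B A   (applied B -> b)
  Step 5: b B B A  =>  b b B A   (applied B -> b)
  Step 6: b b B A  =>  b b b A   (applied B -> b)
  Step 7: b b b A  =>  b b b a   (applied A -> a)
Final yield: b b b a
Total rewrite steps: 7

7
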